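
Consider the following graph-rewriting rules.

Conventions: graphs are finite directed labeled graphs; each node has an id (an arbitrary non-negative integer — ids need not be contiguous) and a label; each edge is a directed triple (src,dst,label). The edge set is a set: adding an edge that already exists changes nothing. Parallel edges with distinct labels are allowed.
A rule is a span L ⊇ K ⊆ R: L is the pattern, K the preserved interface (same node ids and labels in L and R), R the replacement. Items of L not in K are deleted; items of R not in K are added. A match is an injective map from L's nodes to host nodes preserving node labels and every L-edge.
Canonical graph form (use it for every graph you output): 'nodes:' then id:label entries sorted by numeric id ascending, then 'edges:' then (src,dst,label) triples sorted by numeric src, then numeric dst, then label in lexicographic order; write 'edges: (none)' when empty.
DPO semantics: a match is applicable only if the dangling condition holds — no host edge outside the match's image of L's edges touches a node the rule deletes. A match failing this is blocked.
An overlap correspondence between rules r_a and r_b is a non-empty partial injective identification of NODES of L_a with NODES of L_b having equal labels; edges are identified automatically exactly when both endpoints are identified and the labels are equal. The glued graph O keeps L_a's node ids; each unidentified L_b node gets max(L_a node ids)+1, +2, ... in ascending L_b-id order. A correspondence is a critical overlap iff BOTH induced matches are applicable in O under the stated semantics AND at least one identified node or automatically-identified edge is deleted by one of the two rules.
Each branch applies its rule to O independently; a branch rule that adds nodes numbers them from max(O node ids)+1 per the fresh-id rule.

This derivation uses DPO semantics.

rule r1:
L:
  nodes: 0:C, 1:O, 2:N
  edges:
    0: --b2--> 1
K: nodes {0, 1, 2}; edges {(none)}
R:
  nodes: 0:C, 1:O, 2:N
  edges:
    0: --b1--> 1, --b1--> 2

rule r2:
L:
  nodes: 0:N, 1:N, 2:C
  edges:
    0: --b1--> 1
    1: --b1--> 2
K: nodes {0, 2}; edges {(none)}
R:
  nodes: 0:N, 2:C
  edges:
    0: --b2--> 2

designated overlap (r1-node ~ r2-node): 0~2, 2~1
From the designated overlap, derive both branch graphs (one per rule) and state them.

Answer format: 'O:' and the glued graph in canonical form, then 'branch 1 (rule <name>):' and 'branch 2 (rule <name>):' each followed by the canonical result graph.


O:
nodes: 0:C, 1:O, 2:N, 3:N
edges: (0,1,b2); (2,0,b1); (3,2,b1)
branch 1 (rule r1):
nodes: 0:C, 1:O, 2:N, 3:N
edges: (0,1,b1); (0,2,b1); (2,0,b1); (3,2,b1)
branch 2 (rule r2):
nodes: 0:C, 1:O, 3:N
edges: (0,1,b2); (3,0,b2)


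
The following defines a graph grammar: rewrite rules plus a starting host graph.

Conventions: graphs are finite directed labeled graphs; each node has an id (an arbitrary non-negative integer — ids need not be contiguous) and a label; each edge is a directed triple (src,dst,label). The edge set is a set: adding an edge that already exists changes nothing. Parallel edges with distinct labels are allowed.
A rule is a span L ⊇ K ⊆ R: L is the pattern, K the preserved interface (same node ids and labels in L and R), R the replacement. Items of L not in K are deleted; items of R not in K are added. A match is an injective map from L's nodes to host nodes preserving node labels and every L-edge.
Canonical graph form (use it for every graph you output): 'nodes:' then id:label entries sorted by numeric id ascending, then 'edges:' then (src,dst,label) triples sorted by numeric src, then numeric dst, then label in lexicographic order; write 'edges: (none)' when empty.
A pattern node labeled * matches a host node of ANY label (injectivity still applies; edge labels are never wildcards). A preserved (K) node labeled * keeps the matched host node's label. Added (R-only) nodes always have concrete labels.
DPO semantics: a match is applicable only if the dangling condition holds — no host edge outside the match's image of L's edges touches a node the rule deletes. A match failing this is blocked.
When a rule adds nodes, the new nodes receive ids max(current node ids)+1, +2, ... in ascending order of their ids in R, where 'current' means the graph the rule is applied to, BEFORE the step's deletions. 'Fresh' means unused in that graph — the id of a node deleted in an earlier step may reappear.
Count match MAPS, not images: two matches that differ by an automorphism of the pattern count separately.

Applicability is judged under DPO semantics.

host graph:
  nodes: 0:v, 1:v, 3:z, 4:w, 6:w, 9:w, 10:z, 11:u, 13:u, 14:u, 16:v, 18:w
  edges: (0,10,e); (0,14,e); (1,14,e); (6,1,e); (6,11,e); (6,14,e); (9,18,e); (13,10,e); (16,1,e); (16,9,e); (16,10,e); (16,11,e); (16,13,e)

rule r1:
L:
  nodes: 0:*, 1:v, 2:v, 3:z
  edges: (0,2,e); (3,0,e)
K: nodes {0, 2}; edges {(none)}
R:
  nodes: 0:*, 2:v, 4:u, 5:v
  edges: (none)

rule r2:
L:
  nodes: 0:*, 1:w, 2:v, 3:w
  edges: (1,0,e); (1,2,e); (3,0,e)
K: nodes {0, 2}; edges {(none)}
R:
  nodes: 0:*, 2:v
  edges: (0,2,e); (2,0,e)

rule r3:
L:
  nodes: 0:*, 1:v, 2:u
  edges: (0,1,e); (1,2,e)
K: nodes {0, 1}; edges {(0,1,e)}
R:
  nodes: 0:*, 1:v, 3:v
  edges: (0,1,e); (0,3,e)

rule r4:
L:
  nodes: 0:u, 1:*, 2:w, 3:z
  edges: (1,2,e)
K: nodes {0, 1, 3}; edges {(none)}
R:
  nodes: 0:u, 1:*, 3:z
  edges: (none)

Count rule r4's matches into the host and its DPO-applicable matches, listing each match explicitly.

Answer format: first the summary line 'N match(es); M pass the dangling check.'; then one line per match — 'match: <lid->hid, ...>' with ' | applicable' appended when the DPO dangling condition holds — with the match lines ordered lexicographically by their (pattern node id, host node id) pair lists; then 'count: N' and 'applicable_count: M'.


12 match(es); 6 pass the dangling check.
match: 0->11, 1->9, 2->18, 3->3 | applicable
match: 0->11, 1->9, 2->18, 3->10 | applicable
match: 0->11, 1->16, 2->9, 3->3
match: 0->11, 1->16, 2->9, 3->10
match: 0->13, 1->9, 2->18, 3->3 | applicable
match: 0->13, 1->9, 2->18, 3->10 | applicable
match: 0->13, 1->16, 2->9, 3->3
match: 0->13, 1->16, 2->9, 3->10
match: 0->14, 1->9, 2->18, 3->3 | applicable
match: 0->14, 1->9, 2->18, 3->10 | applicable
match: 0->14, 1->16, 2->9, 3->3
match: 0->14, 1->16, 2->9, 3->10
count: 12
applicable_count: 6


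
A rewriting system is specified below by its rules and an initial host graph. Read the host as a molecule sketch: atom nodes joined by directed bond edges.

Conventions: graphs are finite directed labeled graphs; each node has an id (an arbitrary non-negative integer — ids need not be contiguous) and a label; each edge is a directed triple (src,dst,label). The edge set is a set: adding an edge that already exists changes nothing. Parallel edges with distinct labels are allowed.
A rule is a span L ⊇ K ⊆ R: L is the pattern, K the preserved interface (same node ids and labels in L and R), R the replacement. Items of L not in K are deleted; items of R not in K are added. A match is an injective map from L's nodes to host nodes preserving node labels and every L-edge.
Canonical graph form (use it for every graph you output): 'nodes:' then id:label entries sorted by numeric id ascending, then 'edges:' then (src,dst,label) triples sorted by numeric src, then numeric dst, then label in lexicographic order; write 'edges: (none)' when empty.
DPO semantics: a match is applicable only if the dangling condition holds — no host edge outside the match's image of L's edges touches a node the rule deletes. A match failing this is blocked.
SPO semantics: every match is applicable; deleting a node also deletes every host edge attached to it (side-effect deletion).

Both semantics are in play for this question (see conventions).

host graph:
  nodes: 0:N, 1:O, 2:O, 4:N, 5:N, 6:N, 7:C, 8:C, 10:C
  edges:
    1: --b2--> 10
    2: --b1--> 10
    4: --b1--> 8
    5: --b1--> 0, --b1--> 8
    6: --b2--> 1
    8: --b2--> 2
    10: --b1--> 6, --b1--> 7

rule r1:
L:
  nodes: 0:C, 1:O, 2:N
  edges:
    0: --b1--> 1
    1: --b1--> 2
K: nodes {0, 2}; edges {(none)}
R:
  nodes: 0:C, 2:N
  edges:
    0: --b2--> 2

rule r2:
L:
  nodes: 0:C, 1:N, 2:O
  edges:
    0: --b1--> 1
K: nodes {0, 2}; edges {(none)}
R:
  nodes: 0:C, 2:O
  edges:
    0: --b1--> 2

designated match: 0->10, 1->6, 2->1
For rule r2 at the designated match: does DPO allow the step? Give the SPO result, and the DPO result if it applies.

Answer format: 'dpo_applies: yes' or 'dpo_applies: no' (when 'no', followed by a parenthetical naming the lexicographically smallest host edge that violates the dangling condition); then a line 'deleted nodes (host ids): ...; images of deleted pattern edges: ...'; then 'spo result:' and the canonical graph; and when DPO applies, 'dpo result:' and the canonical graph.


dpo_applies: no
(the rule deletes node 6, which keeps host edge (6,1,b2) outside the match image — the dangling condition fails, DPO blocks; SPO proceeds and side-deletes such edges)
deleted nodes (host ids): 6; images of deleted pattern edges: (10,6,b1)
spo result:
nodes: 0:N, 1:O, 2:O, 4:N, 5:N, 7:C, 8:C, 10:C
edges: (1,10,b2); (2,10,b1); (4,8,b1); (5,0,b1); (5,8,b1); (8,2,b2); (10,1,b1); (10,7,b1)


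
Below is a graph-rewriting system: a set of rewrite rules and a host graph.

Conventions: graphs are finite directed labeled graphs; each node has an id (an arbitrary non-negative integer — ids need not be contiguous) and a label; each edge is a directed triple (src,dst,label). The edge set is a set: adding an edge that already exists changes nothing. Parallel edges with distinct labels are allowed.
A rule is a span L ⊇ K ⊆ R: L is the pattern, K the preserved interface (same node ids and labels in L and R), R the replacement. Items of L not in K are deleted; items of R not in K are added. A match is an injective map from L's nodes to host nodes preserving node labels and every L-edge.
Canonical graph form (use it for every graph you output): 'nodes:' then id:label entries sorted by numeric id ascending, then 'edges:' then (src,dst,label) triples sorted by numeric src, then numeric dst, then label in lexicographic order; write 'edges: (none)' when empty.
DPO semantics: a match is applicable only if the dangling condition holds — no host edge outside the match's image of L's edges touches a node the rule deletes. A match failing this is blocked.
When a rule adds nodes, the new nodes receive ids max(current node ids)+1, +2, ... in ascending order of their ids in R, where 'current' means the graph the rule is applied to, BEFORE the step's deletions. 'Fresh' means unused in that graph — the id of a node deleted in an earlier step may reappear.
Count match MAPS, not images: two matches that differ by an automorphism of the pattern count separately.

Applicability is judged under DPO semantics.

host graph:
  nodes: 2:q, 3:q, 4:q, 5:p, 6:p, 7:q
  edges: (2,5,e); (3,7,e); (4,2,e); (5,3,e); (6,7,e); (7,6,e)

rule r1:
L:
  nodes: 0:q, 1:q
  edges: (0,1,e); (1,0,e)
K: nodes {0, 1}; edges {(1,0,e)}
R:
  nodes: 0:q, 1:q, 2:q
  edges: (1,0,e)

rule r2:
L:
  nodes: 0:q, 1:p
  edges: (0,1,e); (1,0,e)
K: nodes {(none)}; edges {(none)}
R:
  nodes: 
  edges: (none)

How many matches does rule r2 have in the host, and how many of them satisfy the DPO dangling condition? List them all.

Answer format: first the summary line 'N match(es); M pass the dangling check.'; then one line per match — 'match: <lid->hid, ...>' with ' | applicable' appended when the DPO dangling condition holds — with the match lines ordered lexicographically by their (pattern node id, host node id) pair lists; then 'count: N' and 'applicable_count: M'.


1 match(es); 0 pass the dangling check.
match: 0->7, 1->6
count: 1
applicable_count: 0


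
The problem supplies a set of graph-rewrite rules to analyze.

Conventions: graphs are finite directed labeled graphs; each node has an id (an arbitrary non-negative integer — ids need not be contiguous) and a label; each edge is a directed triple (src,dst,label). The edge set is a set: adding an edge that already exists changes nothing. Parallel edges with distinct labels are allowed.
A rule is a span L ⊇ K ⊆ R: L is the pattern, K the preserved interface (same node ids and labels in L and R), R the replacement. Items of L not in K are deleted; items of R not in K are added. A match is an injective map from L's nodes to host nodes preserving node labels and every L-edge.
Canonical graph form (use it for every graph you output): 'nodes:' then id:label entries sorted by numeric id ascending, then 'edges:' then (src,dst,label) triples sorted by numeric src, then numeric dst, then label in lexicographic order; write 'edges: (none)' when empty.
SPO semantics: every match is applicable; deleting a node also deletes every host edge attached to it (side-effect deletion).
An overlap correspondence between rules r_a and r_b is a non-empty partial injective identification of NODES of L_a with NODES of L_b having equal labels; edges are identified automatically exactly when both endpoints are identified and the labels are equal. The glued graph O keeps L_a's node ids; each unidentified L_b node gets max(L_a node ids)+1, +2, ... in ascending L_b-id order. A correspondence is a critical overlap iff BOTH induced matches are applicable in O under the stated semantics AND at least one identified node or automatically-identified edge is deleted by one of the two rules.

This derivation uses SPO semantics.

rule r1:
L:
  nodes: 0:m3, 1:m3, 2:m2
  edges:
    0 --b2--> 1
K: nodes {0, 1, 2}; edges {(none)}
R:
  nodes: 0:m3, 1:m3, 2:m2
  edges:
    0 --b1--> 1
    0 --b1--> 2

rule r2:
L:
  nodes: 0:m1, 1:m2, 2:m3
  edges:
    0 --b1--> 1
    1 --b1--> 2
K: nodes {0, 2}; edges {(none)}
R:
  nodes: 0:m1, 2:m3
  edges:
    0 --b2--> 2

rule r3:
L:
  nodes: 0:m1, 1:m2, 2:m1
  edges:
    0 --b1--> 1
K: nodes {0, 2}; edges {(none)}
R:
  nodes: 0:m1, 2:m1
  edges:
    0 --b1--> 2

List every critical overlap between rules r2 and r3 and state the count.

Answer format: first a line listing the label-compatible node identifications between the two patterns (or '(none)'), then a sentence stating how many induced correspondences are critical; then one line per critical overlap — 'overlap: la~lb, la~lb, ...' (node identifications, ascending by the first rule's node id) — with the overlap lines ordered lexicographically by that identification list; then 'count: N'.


label-compatible node identifications between L(r2) and L(r3): 0~0, 0~2, 1~1
3 of the induced correspondences are critical overlaps of r2 and r3.
overlap: 0~0, 1~1
overlap: 0~2, 1~1
overlap: 1~1
count: 3


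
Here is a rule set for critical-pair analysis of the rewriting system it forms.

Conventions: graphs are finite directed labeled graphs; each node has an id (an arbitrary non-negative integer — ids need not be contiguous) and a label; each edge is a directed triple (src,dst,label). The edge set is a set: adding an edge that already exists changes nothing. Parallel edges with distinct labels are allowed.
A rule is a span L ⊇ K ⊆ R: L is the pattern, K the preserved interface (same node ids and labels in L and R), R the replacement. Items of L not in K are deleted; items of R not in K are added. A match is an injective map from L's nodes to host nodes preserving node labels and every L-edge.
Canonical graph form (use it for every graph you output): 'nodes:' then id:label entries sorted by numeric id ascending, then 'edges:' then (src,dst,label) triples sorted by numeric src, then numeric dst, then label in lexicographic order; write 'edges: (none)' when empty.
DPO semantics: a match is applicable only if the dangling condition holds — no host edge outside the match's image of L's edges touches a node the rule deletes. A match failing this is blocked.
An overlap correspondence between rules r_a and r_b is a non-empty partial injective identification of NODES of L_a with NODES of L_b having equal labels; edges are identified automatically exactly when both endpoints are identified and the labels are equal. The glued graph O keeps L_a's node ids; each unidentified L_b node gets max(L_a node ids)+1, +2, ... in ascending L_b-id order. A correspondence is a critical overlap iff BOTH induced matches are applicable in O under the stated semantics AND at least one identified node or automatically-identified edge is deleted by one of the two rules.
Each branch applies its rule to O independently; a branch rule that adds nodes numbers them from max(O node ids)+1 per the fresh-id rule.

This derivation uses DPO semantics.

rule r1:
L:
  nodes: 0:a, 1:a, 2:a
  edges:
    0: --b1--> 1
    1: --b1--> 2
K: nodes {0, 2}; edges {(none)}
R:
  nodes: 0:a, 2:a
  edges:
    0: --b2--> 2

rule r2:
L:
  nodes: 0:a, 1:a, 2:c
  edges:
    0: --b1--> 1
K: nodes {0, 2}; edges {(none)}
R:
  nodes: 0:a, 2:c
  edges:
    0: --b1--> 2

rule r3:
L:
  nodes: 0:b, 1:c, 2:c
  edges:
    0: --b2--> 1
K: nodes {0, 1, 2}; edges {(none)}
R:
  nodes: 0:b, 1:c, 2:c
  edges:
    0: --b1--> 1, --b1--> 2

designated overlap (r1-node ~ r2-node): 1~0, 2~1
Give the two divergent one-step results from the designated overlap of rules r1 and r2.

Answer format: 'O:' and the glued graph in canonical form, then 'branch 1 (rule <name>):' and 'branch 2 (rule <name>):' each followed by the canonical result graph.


O:
nodes: 0:a, 1:a, 2:a, 3:c
edges: (0,1,b1); (1,2,b1)
branch 1 (rule r1):
nodes: 0:a, 2:a, 3:c
edges: (0,2,b2)
branch 2 (rule r2):
nodes: 0:a, 1:a, 3:c
edges: (0,1,b1); (1,3,b1)


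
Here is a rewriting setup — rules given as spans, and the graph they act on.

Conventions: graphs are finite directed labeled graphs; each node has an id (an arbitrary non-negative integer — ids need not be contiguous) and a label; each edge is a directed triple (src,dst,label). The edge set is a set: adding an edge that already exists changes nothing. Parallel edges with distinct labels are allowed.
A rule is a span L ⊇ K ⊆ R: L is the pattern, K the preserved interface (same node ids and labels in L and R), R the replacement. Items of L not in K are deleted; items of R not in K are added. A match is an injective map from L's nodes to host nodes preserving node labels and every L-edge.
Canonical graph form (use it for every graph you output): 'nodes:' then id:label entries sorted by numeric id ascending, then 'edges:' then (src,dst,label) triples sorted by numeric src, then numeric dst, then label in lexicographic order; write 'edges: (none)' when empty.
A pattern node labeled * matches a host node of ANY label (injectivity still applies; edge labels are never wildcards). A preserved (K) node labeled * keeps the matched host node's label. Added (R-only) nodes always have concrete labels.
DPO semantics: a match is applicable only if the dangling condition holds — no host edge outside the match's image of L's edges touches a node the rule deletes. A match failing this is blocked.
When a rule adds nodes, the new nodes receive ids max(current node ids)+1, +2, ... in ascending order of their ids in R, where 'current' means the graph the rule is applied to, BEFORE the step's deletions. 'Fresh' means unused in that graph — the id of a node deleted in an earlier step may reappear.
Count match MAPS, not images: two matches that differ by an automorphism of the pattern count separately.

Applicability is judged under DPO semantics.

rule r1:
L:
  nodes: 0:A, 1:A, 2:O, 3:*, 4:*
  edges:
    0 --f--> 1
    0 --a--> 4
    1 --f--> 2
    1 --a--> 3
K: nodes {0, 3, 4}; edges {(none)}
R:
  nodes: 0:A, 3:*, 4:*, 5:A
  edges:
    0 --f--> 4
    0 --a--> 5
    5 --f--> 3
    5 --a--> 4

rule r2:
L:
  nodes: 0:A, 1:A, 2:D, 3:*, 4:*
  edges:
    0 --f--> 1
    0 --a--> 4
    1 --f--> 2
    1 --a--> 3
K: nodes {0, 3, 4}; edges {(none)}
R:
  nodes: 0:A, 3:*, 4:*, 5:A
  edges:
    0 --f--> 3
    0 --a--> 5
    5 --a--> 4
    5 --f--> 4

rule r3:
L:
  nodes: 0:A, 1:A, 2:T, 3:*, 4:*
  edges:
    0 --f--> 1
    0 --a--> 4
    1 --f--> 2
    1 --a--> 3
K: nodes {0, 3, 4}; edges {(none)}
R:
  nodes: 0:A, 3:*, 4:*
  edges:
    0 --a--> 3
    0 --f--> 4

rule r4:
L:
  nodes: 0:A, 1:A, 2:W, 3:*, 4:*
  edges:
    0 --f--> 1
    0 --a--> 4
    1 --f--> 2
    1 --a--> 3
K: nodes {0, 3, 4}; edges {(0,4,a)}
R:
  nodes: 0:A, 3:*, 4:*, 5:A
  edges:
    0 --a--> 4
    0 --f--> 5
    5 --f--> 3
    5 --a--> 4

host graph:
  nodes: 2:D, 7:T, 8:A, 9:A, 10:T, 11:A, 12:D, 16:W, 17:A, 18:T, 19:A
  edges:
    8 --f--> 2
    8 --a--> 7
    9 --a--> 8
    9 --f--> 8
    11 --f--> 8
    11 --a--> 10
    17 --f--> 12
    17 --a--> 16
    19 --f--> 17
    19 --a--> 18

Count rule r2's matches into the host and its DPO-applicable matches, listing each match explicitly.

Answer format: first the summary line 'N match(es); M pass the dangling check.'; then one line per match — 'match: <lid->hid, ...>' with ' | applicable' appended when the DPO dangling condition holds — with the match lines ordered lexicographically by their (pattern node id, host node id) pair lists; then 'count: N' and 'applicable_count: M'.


2 match(es); 1 pass the dangling check.
match: 0->11, 1->8, 2->2, 3->7, 4->10
match: 0->19, 1->17, 2->12, 3->16, 4->18 | applicable
count: 2
applicable_count: 1


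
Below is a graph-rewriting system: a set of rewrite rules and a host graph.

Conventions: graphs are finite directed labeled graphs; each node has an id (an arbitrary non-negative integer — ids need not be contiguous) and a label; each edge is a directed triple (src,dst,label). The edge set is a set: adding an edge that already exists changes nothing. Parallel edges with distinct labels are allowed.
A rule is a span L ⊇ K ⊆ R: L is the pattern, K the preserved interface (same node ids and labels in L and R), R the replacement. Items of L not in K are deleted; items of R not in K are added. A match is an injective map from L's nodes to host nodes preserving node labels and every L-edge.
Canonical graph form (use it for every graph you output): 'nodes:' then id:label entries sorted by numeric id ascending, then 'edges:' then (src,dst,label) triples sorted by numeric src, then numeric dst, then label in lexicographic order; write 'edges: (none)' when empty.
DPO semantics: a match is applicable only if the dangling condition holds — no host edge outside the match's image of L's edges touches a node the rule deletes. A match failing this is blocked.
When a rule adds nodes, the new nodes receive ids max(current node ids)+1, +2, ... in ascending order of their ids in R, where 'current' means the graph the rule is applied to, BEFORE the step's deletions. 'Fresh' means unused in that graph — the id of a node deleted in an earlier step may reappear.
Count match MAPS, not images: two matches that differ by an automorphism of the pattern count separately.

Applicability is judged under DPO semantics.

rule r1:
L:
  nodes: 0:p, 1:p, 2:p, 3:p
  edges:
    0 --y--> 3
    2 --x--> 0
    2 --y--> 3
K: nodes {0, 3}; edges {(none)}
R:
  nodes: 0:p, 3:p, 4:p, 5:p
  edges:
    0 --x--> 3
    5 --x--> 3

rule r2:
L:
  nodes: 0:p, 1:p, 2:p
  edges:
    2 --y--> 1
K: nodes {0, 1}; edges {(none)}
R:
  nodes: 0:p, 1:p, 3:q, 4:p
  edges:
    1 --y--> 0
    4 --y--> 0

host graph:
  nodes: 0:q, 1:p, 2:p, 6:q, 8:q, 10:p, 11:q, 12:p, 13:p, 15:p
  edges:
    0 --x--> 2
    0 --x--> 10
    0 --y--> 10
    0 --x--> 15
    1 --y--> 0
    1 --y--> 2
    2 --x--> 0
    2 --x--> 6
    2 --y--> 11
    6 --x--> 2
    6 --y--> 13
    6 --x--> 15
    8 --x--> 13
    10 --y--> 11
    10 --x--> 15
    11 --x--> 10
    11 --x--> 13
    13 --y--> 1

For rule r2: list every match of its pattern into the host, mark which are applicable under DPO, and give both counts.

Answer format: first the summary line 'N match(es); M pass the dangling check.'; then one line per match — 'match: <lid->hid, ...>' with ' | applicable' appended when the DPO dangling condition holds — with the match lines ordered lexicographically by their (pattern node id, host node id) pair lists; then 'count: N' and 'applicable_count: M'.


8 match(es); 0 pass the dangling check.
match: 0->2, 1->1, 2->13
match: 0->10, 1->1, 2->13
match: 0->10, 1->2, 2->1
match: 0->12, 1->1, 2->13
match: 0->12, 1->2, 2->1
match: 0->13, 1->2, 2->1
match: 0->15, 1->1, 2->13
match: 0->15, 1->2, 2->1
count: 8
applicable_count: 0


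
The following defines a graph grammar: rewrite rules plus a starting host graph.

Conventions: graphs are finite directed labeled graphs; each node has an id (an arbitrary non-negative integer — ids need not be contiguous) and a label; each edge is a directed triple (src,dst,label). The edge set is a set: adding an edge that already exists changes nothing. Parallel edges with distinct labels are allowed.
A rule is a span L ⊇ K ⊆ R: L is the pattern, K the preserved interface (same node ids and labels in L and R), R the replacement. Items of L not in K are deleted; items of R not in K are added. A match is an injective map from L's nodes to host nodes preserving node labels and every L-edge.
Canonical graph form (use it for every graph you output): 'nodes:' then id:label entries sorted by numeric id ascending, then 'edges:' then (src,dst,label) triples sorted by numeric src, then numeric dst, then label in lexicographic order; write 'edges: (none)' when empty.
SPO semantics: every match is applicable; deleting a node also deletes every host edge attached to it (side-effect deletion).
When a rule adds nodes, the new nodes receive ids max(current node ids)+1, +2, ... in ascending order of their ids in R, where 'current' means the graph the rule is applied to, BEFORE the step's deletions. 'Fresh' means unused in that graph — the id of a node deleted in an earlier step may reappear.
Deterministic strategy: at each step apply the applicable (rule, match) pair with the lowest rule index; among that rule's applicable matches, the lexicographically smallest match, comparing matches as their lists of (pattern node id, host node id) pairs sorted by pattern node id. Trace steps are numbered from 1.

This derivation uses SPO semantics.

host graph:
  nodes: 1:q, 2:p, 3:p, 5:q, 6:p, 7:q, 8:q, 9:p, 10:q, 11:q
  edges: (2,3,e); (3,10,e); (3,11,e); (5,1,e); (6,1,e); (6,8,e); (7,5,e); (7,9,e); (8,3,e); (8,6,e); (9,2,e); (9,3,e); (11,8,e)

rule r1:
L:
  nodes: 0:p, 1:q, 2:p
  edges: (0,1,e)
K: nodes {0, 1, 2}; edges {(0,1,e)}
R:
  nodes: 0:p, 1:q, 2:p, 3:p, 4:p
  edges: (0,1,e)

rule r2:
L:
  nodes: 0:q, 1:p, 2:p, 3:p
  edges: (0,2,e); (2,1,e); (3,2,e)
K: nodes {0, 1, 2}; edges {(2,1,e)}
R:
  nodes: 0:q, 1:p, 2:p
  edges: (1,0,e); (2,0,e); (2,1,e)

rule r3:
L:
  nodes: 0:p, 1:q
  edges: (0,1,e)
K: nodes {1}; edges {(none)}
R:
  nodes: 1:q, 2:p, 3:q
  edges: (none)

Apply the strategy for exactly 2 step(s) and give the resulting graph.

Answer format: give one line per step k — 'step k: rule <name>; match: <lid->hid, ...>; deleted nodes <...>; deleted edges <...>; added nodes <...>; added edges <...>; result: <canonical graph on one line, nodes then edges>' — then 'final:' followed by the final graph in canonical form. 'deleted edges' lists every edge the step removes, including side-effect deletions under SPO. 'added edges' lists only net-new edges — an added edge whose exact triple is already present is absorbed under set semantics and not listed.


step 1: rule r1; match: 0->3, 1->10, 2->2; deleted nodes (none); deleted edges (none); added nodes 12, 13; added edges (none); result: nodes: 1:q, 2:p, 3:p, 5:q, 6:p, 7:q, 8:q, 9:p, 10:q, 11:q, 12:p, 13:p edges: (2,3,e); (3,10,e); (3,11,e); (5,1,e); (6,1,e); (6,8,e); (7,5,e); (7,9,e); (8,3,e); (8,6,e); (9,2,e); (9,3,e); (11,8,e)
step 2: rule r1; match: 0->3, 1->10, 2->2; deleted nodes (none); deleted edges (none); added nodes 14, 15; added edges (none); result: nodes: 1:q, 2:p, 3:p, 5:q, 6:p, 7:q, 8:q, 9:p, 10:q, 11:q, 12:p, 13:p, 14:p, 15:p edges: (2,3,e); (3,10,e); (3,11,e); (5,1,e); (6,1,e); (6,8,e); (7,5,e); (7,9,e); (8,3,e); (8,6,e); (9,2,e); (9,3,e); (11,8,e)
final:
nodes: 1:q, 2:p, 3:p, 5:q, 6:p, 7:q, 8:q, 9:p, 10:q, 11:q, 12:p, 13:p, 14:p, 15:p
edges: (2,3,e); (3,10,e); (3,11,e); (5,1,e); (6,1,e); (6,8,e); (7,5,e); (7,9,e); (8,3,e); (8,6,e); (9,2,e); (9,3,e); (11,8,e)


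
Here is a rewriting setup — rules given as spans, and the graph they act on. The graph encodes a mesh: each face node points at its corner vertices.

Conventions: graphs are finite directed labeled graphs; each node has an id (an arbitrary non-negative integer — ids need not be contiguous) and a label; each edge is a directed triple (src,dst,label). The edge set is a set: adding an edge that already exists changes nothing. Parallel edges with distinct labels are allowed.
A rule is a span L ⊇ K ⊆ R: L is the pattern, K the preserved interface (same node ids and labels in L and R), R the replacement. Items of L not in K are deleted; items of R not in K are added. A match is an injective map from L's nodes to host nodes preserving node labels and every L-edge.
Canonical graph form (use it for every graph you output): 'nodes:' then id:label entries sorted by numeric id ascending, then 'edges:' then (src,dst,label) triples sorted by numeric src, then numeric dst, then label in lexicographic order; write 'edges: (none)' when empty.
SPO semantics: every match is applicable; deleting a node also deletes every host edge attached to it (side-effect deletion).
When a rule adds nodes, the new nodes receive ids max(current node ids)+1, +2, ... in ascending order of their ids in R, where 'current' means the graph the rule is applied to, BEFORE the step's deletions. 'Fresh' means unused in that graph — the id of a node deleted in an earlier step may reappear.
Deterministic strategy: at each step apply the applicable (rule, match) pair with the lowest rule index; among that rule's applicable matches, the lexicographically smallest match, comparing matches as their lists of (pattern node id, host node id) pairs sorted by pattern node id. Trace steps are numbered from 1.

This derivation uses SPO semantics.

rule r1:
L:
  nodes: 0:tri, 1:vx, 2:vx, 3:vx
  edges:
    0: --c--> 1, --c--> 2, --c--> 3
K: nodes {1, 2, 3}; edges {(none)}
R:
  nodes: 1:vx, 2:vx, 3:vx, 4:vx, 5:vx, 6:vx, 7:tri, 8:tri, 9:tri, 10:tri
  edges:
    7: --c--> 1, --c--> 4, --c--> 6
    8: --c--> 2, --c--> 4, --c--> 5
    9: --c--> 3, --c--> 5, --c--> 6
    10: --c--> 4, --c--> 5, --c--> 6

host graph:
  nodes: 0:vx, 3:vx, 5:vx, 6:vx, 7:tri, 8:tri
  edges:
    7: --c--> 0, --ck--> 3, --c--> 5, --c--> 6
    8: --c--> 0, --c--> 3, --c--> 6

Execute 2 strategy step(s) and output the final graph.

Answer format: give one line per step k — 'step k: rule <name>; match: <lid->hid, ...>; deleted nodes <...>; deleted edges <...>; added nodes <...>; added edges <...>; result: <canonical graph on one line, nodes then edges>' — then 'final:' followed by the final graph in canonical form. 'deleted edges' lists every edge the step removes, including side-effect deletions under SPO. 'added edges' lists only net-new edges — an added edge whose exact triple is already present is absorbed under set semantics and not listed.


step 1: rule r1; match: 0->7, 1->0, 2->5, 3->6; deleted nodes 7; deleted edges (7,0,c); (7,3,ck); (7,5,c); (7,6,c); added nodes 9, 10, 11, 12, 13, 14, 15; added edges (12,0,c); (12,9,c); (12,11,c); (13,5,c); (13,9,c); (13,10,c); (14,6,c); (14,10,c); (14,11,c); (15,9,c); (15,10,c); (15,11,c); result: nodes: 0:vx, 3:vx, 5:vx, 6:vx, 8:tri, 9:vx, 10:vx, 11:vx, 12:tri, 13:tri, 14:tri, 15:tri edges: (8,0,c); (8,3,c); (8,6,c); (12,0,c); (12,9,c); (12,11,c); (13,5,c); (13,9,c); (13,10,c); (14,6,c); (14,10,c); (14,11,c); (15,9,c); (15,10,c); (15,11,c)
step 2: rule r1; match: 0->8, 1->0, 2->3, 3->6; deleted nodes 8; deleted edges (8,0,c); (8,3,c); (8,6,c); added nodes 16, 17, 18, 19, 20, 21, 22; added edges (19,0,c); (19,16,c); (19,18,c); (20,3,c); (20,16,c); (20,17,c); (21,6,c); (21,17,c); (21,18,c); (22,16,c); (22,17,c); (22,18,c); result: nodes: 0:vx, 3:vx, 5:vx, 6:vx, 9:vx, 10:vx, 11:vx, 12:tri, 13:tri, 14:tri, 15:tri, 16:vx, 17:vx, 18:vx, 19:tri, 20:tri, 21:tri, 22:tri edges: (12,0,c); (12,9,c); (12,11,c); (13,5,c); (13,9,c); (13,10,c); (14,6,c); (14,10,c); (14,11,c); (15,9,c); (15,10,c); (15,11,c); (19,0,c); (19,16,c); (19,18,c); (20,3,c); (20,16,c); (20,17,c); (21,6,c); (21,17,c); (21,18,c); (22,16,c); (22,17,c); (22,18,c)
final:
nodes: 0:vx, 3:vx, 5:vx, 6:vx, 9:vx, 10:vx, 11:vx, 12:tri, 13:tri, 14:tri, 15:tri, 16:vx, 17:vx, 18:vx, 19:tri, 20:tri, 21:tri, 22:tri
edges: (12,0,c); (12,9,c); (12,11,c); (13,5,c); (13,9,c); (13,10,c); (14,6,c); (14,10,c); (14,11,c); (15,9,c); (15,10,c); (15,11,c); (19,0,c); (19,16,c); (19,18,c); (20,3,c); (20,16,c); (20,17,c); (21,6,c); (21,17,c); (21,18,c); (22,16,c); (22,17,c); (22,18,c)


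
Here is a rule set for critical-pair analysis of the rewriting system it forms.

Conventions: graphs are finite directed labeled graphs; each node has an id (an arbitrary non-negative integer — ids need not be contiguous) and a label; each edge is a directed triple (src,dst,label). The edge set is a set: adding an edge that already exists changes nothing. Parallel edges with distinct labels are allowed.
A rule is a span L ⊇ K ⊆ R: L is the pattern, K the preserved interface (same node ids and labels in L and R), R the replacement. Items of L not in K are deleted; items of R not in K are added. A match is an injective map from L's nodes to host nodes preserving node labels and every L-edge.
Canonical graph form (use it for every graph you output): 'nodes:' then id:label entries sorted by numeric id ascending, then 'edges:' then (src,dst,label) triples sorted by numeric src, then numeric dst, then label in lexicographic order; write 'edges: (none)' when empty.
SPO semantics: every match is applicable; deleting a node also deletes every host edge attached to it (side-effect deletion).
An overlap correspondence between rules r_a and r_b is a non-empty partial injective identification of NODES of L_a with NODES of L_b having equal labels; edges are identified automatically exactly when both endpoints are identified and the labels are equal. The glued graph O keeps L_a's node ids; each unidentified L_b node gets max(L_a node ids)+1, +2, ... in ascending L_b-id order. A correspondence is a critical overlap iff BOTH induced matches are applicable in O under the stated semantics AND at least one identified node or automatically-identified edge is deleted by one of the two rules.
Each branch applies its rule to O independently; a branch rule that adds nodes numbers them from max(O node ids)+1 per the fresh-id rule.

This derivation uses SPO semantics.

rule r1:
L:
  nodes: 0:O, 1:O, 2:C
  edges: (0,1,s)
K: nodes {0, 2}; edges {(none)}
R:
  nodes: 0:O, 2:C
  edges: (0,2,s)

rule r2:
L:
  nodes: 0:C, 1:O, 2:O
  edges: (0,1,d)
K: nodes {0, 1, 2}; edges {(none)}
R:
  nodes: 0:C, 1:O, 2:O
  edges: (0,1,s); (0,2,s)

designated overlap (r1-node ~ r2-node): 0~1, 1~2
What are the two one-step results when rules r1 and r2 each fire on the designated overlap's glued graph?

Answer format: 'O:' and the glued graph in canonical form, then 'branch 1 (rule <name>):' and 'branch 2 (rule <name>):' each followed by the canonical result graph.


O:
nodes: 0:O, 1:O, 2:C, 3:C
edges: (0,1,s); (3,0,d)
branch 1 (rule r1):
nodes: 0:O, 2:C, 3:C
edges: (0,2,s); (3,0,d)
branch 2 (rule r2):
nodes: 0:O, 1:O, 2:C, 3:C
edges: (0,1,s); (3,0,s); (3,1,s)


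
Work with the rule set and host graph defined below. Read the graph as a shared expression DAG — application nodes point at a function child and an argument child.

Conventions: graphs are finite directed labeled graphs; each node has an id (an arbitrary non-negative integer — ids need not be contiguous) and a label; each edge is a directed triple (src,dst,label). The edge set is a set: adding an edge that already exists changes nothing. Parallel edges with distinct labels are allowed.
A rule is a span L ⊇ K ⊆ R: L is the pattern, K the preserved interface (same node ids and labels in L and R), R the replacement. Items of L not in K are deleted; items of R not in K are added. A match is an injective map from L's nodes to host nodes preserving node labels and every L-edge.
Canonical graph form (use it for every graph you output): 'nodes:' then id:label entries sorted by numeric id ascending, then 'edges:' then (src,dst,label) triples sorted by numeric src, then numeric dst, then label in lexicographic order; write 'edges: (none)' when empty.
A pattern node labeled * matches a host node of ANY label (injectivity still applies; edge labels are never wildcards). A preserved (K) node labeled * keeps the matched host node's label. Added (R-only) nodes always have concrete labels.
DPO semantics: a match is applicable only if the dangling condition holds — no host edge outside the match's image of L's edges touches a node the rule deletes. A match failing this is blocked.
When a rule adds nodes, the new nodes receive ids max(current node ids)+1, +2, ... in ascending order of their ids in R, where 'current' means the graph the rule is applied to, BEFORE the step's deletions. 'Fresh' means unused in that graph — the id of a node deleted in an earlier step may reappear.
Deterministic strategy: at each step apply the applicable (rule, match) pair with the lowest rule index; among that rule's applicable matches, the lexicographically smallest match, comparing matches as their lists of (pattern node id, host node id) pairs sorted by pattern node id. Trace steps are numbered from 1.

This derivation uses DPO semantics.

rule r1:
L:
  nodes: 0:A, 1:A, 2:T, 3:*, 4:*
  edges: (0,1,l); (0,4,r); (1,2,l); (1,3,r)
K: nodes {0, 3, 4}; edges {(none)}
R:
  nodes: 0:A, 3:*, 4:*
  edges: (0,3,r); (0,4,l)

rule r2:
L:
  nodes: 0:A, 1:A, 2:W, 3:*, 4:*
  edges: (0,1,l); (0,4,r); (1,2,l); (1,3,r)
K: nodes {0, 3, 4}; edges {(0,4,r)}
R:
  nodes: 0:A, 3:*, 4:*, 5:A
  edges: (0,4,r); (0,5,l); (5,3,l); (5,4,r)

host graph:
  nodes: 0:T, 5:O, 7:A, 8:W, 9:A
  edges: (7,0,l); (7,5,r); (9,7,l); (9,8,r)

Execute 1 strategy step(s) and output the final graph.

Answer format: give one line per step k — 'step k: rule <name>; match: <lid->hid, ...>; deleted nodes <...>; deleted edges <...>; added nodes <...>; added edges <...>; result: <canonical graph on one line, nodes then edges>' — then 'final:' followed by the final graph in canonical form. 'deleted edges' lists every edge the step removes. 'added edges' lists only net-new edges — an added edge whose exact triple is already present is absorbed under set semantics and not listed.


step 1: rule r1; match: 0->9, 1->7, 2->0, 3->5, 4->8; deleted nodes 0, 7; deleted edges (7,0,l); (7,5,r); (9,7,l); (9,8,r); added nodes (none); added edges (9,5,r); (9,8,l); result: nodes: 5:O, 8:W, 9:A edges: (9,5,r); (9,8,l)
final:
nodes: 5:O, 8:W, 9:A
edges: (9,5,r); (9,8,l)


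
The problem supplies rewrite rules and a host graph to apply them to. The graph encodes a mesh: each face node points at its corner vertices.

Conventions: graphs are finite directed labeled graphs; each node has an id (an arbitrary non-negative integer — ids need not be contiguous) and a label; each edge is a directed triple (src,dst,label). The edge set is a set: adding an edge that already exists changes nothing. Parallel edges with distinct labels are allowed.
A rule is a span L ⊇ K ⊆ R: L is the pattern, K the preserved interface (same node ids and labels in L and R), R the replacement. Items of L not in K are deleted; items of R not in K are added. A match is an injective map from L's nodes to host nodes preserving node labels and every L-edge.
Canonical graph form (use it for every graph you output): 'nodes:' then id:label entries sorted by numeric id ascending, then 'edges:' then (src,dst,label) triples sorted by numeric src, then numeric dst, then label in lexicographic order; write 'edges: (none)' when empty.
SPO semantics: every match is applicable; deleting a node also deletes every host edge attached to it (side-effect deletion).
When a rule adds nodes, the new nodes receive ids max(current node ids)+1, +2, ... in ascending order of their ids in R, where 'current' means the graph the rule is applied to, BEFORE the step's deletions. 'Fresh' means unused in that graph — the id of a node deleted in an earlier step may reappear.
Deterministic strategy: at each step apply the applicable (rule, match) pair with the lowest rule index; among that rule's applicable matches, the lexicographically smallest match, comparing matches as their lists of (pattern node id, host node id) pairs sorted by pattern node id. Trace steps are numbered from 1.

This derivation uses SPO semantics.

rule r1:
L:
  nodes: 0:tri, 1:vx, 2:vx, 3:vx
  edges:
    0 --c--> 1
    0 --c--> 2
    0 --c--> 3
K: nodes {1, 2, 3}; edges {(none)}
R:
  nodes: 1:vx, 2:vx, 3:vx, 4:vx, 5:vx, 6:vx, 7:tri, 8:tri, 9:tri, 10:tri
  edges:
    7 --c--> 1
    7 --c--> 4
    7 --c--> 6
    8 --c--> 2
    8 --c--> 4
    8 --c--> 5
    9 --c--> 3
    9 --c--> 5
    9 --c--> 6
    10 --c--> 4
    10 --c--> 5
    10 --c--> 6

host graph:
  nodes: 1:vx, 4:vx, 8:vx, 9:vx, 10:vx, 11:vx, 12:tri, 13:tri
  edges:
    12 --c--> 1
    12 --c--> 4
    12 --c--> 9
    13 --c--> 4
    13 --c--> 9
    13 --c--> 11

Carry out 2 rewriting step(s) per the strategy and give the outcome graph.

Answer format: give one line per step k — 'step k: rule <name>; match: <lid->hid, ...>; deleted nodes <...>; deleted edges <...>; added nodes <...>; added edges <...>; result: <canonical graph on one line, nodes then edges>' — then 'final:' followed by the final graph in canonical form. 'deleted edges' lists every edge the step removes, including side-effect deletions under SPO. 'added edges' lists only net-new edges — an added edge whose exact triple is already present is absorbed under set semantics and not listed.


step 1: rule r1; match: 0->12, 1->1, 2->4, 3->9; deleted nodes 12; deleted edges (12,1,c); (12,4,c); (12,9,c); added nodes 14, 15, 16, 17, 18, 19, 20; added edges (17,1,c); (17,14,c); (17,16,c); (18,4,c); (18,14,c); (18,15,c); (19,9,c); (19,15,c); (19,16,c); (20,14,c); (20,15,c); (20,16,c); result: nodes: 1:vx, 4:vx, 8:vx, 9:vx, 10:vx, 11:vx, 13:tri, 14:vx, 15:vx, 16:vx, 17:tri, 18:tri, 19:tri, 20:tri edges: (13,4,c); (13,9,c); (13,11,c); (17,1,c); (17,14,c); (17,16,c); (18,4,c); (18,14,c); (18,15,c); (19,9,c); (19,15,c); (19,16,c); (20,14,c); (20,15,c); (20,16,c)
step 2: rule r1; match: 0->13, 1->4, 2->9, 3->11; deleted nodes 13; deleted edges (13,4,c); (13,9,c); (13,11,c); added nodes 21, 22, 23, 24, 25, 26, 27; added edges (24,4,c); (24,21,c); (24,23,c); (25,9,c); (25,21,c); (25,22,c); (26,11,c); (26,22,c); (26,23,c); (27,21,c); (27,22,c); (27,23,c); result: nodes: 1:vx, 4:vx, 8:vx, 9:vx, 10:vx, 11:vx, 14:vx, 15:vx, 16:vx, 17:tri, 18:tri, 19:tri, 20:tri, 21:vx, 22:vx, 23:vx, 24:tri, 25:tri, 26:tri, 27:tri edges: (17,1,c); (17,14,c); (17,16,c); (18,4,c); (18,14,c); (18,15,c); (19,9,c); (19,15,c); (19,16,c); (20,14,c); (20,15,c); (20,16,c); (24,4,c); (24,21,c); (24,23,c); (25,9,c); (25,21,c); (25,22,c); (26,11,c); (26,22,c); (26,23,c); (27,21,c); (27,22,c); (27,23,c)
final:
nodes: 1:vx, 4:vx, 8:vx, 9:vx, 10:vx, 11:vx, 14:vx, 15:vx, 16:vx, 17:tri, 18:tri, 19:tri, 20:tri, 21:vx, 22:vx, 23:vx, 24:tri, 25:tri, 26:tri, 27:tri
edges: (17,1,c); (17,14,c); (17,16,c); (18,4,c); (18,14,c); (18,15,c); (19,9,c); (19,15,c); (19,16,c); (20,14,c); (20,15,c); (20,16,c); (24,4,c); (24,21,c); (24,23,c); (25,9,c); (25,21,c); (25,22,c); (26,11,c); (26,22,c); (26,23,c); (27,21,c); (27,22,c); (27,23,c)
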